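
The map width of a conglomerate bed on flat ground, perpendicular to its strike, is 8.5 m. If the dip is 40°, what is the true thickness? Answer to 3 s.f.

5.46 m

True thickness t = w · sin(dip) = 8.5 × sin 40°
t = 8.5 × 0.6428 = 5.464 m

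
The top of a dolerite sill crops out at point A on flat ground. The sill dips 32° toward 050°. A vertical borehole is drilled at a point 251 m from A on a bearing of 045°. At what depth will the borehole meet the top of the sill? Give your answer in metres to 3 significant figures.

156 m

The hole lies 5° from the dip direction, so the down-dip offset is 251 × cos 5° = 250.04 m.
Depth = down-dip offset × tan(dip) = 250.04 × tan 32° = 250.04 × 0.6249
Depth = 156.25 m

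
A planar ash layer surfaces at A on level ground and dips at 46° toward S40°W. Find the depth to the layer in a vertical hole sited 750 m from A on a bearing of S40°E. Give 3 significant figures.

The hole lies 80° from the dip direction, so the down-dip offset is 750 × cos 80° = 130.24 m.
Depth = down-dip offset × tan(dip) = 130.24 × tan 46° = 130.24 × 1.0355
Depth = 134.86 m

135 m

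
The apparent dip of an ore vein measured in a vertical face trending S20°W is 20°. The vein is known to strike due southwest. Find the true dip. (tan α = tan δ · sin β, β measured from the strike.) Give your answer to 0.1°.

40.7°

The section is 25° from the strike.
tan(true dip) = tan 20° / sin 25° = 0.8612
true dip = arctan 0.8612 = 40.74°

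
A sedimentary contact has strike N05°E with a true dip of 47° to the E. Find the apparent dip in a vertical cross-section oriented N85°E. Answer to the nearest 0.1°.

Angle between strike (N05°E) and section (N85°E): β = 80°.
tan α = tan 47° × sin 80° = 1.0724 × 0.9848 = 1.0561
apparent dip = arctan 1.0561 = 46.56°

46.6°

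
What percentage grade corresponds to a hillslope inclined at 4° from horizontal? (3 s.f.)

6.99%

grade % = 100 × tan 4° = 100 × 0.0699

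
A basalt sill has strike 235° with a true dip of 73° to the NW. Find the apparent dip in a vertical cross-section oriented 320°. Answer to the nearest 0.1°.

72.9°

Angle between strike (235°) and section (320°): β = 85°.
tan α = tan 73° × sin 85° = 3.2709 × 0.9962 = 3.2584
apparent dip = arctan 3.2584 = 72.94°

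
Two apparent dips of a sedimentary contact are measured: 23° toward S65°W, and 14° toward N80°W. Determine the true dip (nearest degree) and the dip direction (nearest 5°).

true dip 25°, dip direction 225°

The two traces are lines in the plane: v₁ = (sin 245°·cos 23°, cos 245°·cos 23°, −sin 23°), v₂ = (sin 280°·cos 14°, cos 280°·cos 14°, −sin 14°).
Cross product v₁ × v₂ gives the pole to the plane: n ∝ (-0.160, -0.172, 0.512).
tan δ = √(n_x²+n_y²)/n_z = 0.235/0.512, so δ = 24.6°.
Dip direction = atan2(-0.160, -0.172) = 223° (azimuth of n's horizontal projection).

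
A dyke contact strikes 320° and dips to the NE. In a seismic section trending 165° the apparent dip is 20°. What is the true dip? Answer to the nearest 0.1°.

β = acute angle between strike 320° and section 165° = 25°.
tan(true dip) = tan 20° / sin 25° = 0.8612
δ = arctan(0.8612) = 40.74°

40.7°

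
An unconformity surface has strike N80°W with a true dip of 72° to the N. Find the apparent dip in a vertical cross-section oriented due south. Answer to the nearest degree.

The strike is N80°W and the section trends due south; the acute angle between them is β = 80°.
tan(apparent dip) = tan 72° · sin 80° = 3.0309
apparent dip = arctan 3.0309 = 71.74°

72°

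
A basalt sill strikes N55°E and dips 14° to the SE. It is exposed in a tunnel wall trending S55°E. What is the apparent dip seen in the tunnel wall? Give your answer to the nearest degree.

The strike is N55°E and the section trends S55°E; the acute angle between them is β = 70°.
tan(apparent dip) = tan 14° · sin 70° = 0.2343
α = arctan(0.2343) = 13.19°

13°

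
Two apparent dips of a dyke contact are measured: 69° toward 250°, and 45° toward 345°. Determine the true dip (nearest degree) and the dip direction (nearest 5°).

Represent each trace as a vector plunging at its apparent dip toward its trend (east-north-up frame): v₁ = (-0.337, -0.123, -0.934), v₂ = (-0.183, 0.683, -0.707).
The plane normal is n = v₁ × v₂ ∝ (-0.724, 0.067, 0.252).
tan δ = √(n_x²+n_y²)/n_z = 0.727/0.252, so δ = 70.9°.
Dip direction = azimuth of (n_x, n_y) = atan2(-0.724, 0.067) = 275°.

true dip 71°, dip direction 275°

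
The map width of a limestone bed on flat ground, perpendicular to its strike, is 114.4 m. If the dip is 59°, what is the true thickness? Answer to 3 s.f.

98.1 m

True thickness t = w · sin(dip) = 114.4 × sin 59°
t = 114.4 × 0.8572 = 98.060 m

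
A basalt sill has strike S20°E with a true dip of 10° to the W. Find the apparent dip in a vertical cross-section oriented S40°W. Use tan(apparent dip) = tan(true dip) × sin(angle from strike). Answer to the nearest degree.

Angle between strike (S20°E) and section (S40°W): β = 60°.
tan α = tan 10° × sin 60° = 0.1763 × 0.8660 = 0.1527
apparent dip = arctan 0.1527 = 8.68°

9°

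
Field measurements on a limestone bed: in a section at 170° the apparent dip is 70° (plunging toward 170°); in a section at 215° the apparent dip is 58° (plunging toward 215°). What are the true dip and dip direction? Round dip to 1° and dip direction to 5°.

true dip 70°, dip direction 160°

Each apparent-dip line lies in the plane. As unit vectors (x east, y north, z up), v₁ plunges 70°→170° and v₂ plunges 58°→215°.
n = v₁ × v₂ = (0.122, -0.336, 0.128) (taken with n_z > 0).
tan δ = √(n_x²+n_y²)/n_z = 0.358/0.128, so δ = 70.3°.
Dip direction = azimuth of (n_x, n_y) = atan2(0.122, -0.336) = 160°.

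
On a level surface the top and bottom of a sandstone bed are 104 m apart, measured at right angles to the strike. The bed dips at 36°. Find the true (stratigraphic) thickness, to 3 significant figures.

True thickness t = w · sin(dip) = 104 × sin 36°
t = 104 × 0.5878 = 61.130 m

61.1 m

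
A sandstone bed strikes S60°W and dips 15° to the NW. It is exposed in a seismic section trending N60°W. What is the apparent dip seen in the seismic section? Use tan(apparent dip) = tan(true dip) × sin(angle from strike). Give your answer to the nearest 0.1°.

13.1°

The strike is S60°W and the section trends N60°W; the acute angle between them is β = 60°.
tan α = tan 15° × sin 60° = 0.2679 × 0.8660 = 0.2321
α = arctan(0.2321) = 13.06°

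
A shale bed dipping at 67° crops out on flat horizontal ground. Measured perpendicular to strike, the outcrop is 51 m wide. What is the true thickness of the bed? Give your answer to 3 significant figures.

True thickness t = w · sin(dip) = 51 × sin 67°
t = 51 × 0.9205 = 46.946 m

46.9 m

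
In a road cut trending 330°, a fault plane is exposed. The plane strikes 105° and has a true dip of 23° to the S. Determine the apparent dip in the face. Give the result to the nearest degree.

17°

Angle between strike (105°) and section (330°): β = 45°.
tan α = tan 23° × sin 45° = 0.4245 × 0.7071 = 0.3001
apparent dip = arctan 0.3001 = 16.71°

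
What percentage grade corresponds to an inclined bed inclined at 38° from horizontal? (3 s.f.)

grade % = 100 × tan 38° = 100 × 0.7813

78.1%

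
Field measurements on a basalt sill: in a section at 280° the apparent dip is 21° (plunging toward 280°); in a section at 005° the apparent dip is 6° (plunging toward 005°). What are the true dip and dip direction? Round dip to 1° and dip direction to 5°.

true dip 21°, dip direction 290°

The two traces are lines in the plane: v₁ = (sin 280°·cos 21°, cos 280°·cos 21°, −sin 21°), v₂ = (sin 5°·cos 6°, cos 5°·cos 6°, −sin 6°).
The plane normal is n = v₁ × v₂ ∝ (-0.338, 0.127, 0.925).
Dip δ = arctan(|n_h|/n_z) = arctan(0.361/0.925) = 21.3°.
Dip direction = azimuth of (n_x, n_y) = atan2(-0.338, 0.127) = 291°.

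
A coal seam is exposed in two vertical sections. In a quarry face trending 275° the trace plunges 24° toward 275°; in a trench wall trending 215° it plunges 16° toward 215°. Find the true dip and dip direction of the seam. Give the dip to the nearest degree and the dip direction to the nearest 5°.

true dip 24°, dip direction 265°

Represent each trace as a vector plunging at its apparent dip toward its trend (east-north-up frame): v₁ = (-0.910, 0.080, -0.407), v₂ = (-0.551, -0.787, -0.276).
The plane normal is n = v₁ × v₂ ∝ (-0.342, -0.027, 0.761).
True dip = arccos(n_z / |n|) = arccos(0.9115) = 24.3°.
Dip direction = azimuth of (n_x, n_y) = atan2(-0.342, -0.027) = 266°.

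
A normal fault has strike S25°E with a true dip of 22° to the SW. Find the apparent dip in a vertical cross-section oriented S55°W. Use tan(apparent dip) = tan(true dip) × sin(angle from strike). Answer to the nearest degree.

22°

The strike is S25°E and the section trends S55°W; the acute angle between them is β = 80°.
tan α = tan 22° × sin 80° = 0.4040 × 0.9848 = 0.3979
α = arctan(0.3979) = 21.70°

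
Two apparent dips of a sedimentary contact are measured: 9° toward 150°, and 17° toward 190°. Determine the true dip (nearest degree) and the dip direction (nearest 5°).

Each apparent-dip line lies in the plane. As unit vectors (x east, y north, z up), v₁ plunges 9°→150° and v₂ plunges 17°→190°.
n = v₁ × v₂ = (-0.103, -0.170, 0.607) (taken with n_z > 0).
Dip δ = arctan(|n_h|/n_z) = arctan(0.199/0.607) = 18.1°.
Dip direction = azimuth of (n_x, n_y) = atan2(-0.103, -0.170) = 211°.

true dip 18°, dip direction 210°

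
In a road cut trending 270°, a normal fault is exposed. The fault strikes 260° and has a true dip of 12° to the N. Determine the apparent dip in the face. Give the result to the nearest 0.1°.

Angle between strike (260°) and section (270°): β = 10°.
tan α = tan 12° × sin 10° = 0.2126 × 0.1736 = 0.0369
α = arctan(0.0369) = 2.11°

2.1°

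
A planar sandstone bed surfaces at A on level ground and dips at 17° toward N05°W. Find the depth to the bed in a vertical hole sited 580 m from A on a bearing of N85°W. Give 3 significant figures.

30.8 m

The hole lies 80° from the dip direction, so the down-dip offset is 580 × cos 80° = 100.72 m.
Depth = down-dip offset × tan(dip) = 100.72 × tan 17° = 100.72 × 0.3057
Depth = 30.79 m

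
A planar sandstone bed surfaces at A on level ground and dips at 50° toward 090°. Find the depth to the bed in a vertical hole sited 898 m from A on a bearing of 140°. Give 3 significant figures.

688 m

The hole lies 50° from the dip direction, so the down-dip offset is 898 × cos 50° = 577.22 m.
Depth = down-dip offset × tan(dip) = 577.22 × tan 50° = 577.22 × 1.1918
Depth = 687.91 m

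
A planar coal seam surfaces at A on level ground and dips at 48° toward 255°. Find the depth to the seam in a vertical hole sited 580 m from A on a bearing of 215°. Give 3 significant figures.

The hole lies 40° from the dip direction, so the down-dip offset is 580 × cos 40° = 444.31 m.
Depth = down-dip offset × tan(dip) = 444.31 × tan 48° = 444.31 × 1.1106
Depth = 493.45 m

493 m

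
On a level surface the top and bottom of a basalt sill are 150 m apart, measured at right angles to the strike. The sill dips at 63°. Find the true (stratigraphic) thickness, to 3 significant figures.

134 m

True thickness t = w · sin(dip) = 150 × sin 63°
t = 150 × 0.8910 = 133.651 m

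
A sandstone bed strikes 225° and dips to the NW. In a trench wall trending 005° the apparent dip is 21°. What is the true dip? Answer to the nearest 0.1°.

β = acute angle between strike 225° and section 005° = 40°.
tan(true dip) = tan 21° / sin 40° = 0.5972
δ = arctan(0.5972) = 30.85°

30.8°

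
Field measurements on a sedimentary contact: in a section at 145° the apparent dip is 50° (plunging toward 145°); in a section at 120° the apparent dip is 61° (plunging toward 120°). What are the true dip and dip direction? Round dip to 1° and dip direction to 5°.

true dip 64°, dip direction 090°

The two traces are lines in the plane: v₁ = (sin 145°·cos 50°, cos 145°·cos 50°, −sin 50°), v₂ = (sin 120°·cos 61°, cos 120°·cos 61°, −sin 61°).
Cross product v₁ × v₂ gives the pole to the plane: n ∝ (0.275, 0.001, 0.132).
True dip = arccos(n_z / |n|) = arccos(0.4321) = 64.4°.
Dip direction = azimuth of (n_x, n_y) = atan2(0.275, 0.001) = 90°.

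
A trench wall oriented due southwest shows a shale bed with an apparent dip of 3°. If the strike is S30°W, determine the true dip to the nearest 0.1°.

The section is 15° from the strike.
tan(true dip) = tan 3° / sin 15° = 0.2025
true dip = arctan 0.2025 = 11.45°

11.4°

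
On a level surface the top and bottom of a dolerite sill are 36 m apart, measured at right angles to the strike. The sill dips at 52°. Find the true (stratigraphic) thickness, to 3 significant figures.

28.4 m

True thickness t = w · sin(dip) = 36 × sin 52°
t = 36 × 0.7880 = 28.368 m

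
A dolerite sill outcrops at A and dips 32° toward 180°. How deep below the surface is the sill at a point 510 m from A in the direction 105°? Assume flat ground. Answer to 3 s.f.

82.5 m

The hole lies 75° from the dip direction, so the down-dip offset is 510 × cos 75° = 132.00 m.
Depth = down-dip offset × tan(dip) = 132.00 × tan 32° = 132.00 × 0.6249
Depth = 82.48 m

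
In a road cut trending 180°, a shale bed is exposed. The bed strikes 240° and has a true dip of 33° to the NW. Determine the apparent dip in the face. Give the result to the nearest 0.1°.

The section lies 60° from the strike.
tan α = tan 33° × sin 60° = 0.6494 × 0.8660 = 0.5624
apparent dip = arctan 0.5624 = 29.35°

29.4°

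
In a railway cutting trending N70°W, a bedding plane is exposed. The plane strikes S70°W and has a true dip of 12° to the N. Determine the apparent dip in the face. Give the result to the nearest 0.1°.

The section lies 40° from the strike.
tan(apparent dip) = tan 12° · sin 40° = 0.1366
α = arctan(0.1366) = 7.78°

7.8°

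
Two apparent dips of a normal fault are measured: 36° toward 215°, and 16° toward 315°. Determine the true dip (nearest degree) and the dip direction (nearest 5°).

true dip 40°, dip direction 245°

The two traces are lines in the plane: v₁ = (sin 215°·cos 36°, cos 215°·cos 36°, −sin 36°), v₂ = (sin 315°·cos 16°, cos 315°·cos 16°, −sin 16°).
The plane normal is n = v₁ × v₂ ∝ (-0.582, -0.272, 0.766).
True dip = arccos(n_z / |n|) = arccos(0.7661) = 40.0°.
Dip direction = azimuth of (n_x, n_y) = atan2(-0.582, -0.272) = 245°.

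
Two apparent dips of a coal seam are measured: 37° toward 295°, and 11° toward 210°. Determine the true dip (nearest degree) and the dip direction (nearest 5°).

The two traces are lines in the plane: v₁ = (sin 295°·cos 37°, cos 295°·cos 37°, −sin 37°), v₂ = (sin 210°·cos 11°, cos 210°·cos 11°, −sin 11°).
n = v₁ × v₂ = (-0.576, 0.157, 0.781) (taken with n_z > 0).
Dip δ = arctan(|n_h|/n_z) = arctan(0.597/0.781) = 37.4°.
Dip direction = azimuth of (n_x, n_y) = atan2(-0.576, 0.157) = 285°.

true dip 37°, dip direction 285°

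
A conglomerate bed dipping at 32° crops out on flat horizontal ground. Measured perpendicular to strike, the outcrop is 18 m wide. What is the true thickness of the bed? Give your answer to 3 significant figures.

9.54 m

True thickness t = w · sin(dip) = 18 × sin 32°
t = 18 × 0.5299 = 9.539 m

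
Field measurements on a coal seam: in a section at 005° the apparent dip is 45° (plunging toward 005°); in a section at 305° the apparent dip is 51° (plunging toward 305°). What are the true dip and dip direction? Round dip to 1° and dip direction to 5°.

The two traces are lines in the plane: v₁ = (sin 5°·cos 45°, cos 5°·cos 45°, −sin 45°), v₂ = (sin 305°·cos 51°, cos 305°·cos 51°, −sin 51°).
The plane normal is n = v₁ × v₂ ∝ (-0.292, 0.412, 0.385).
Dip δ = arctan(|n_h|/n_z) = arctan(0.505/0.385) = 52.7°.
Dip direction = atan2(-0.292, 0.412) = 325° (azimuth of n's horizontal projection).

true dip 53°, dip direction 325°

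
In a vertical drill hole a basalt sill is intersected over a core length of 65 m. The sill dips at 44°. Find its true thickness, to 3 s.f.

True thickness t = h · cos(dip) = 65 × cos 44°
t = 65 × 0.7193 = 46.757 m

46.8 m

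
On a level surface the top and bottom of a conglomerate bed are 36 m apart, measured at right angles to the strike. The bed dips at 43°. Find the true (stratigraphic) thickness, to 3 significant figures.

True thickness t = w · sin(dip) = 36 × sin 43°
t = 36 × 0.6820 = 24.552 m

24.6 m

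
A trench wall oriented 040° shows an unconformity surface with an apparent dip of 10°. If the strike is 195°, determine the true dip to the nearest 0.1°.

22.6°

The section is 25° from the strike.
tan(true dip) = tan 10° / sin 25° = 0.4172
true dip = arctan 0.4172 = 22.65°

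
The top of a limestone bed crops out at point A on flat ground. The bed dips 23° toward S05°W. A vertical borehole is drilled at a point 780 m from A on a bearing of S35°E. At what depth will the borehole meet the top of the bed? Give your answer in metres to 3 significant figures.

The hole lies 40° from the dip direction, so the down-dip offset is 780 × cos 40° = 597.51 m.
Depth = down-dip offset × tan(dip) = 597.51 × tan 23° = 597.51 × 0.4245
Depth = 253.63 m

254 m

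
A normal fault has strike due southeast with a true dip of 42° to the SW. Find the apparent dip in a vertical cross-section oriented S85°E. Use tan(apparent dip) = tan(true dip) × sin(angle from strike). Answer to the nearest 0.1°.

The section lies 40° from the strike.
tan(apparent dip) = tan 42° · sin 40° = 0.5788
apparent dip = arctan 0.5788 = 30.06°

30.1°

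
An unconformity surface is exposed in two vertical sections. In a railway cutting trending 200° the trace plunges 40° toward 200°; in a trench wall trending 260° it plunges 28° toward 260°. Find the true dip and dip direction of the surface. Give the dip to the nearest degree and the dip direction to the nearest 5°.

true dip 40°, dip direction 210°

Each apparent-dip line lies in the plane. As unit vectors (x east, y north, z up), v₁ plunges 40°→200° and v₂ plunges 28°→260°.
Cross product v₁ × v₂ gives the pole to the plane: n ∝ (-0.239, -0.436, 0.586).
True dip = arccos(n_z / |n|) = arccos(0.7623) = 40.3°.
Dip direction = atan2(-0.239, -0.436) = 209° (azimuth of n's horizontal projection).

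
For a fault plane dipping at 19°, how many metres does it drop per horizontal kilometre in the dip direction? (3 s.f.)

drop per km = 1000 × tan 19° = 1000 × 0.3443

344 m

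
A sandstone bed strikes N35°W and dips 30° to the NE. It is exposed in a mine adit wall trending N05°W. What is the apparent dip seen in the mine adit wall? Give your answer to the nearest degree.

The strike is N35°W and the section trends N05°W; the acute angle between them is β = 30°.
tan α = tan 30° × sin 30° = 0.5774 × 0.5000 = 0.2887
α = arctan(0.2887) = 16.10°

16°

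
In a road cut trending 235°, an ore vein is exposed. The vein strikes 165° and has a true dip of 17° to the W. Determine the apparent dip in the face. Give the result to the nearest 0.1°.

The section lies 70° from the strike.
tan α = tan 17° × sin 70° = 0.3057 × 0.9397 = 0.2873
α = arctan(0.2873) = 16.03°

16.0°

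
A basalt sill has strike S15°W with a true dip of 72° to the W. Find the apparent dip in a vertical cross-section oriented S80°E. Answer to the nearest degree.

72°

The strike is S15°W and the section trends S80°E; the acute angle between them is β = 85°.
tan α = tan 72° × sin 85° = 3.0777 × 0.9962 = 3.0660
apparent dip = arctan 3.0660 = 71.94°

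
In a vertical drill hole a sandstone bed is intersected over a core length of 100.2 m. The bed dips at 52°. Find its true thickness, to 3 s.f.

61.7 m

True thickness t = h · cos(dip) = 100.2 × cos 52°
t = 100.2 × 0.6157 = 61.689 m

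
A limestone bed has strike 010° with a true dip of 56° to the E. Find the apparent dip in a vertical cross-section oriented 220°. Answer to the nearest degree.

Angle between strike (010°) and section (220°): β = 30°.
tan(apparent dip) = tan 56° · sin 30° = 0.7413
apparent dip = arctan 0.7413 = 36.55°

37°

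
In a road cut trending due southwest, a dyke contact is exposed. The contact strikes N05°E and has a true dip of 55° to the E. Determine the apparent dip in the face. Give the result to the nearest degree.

43°

The strike is N05°E and the section trends due southwest; the acute angle between them is β = 40°.
tan α = tan 55° × sin 40° = 1.4281 × 0.6428 = 0.9180
apparent dip = arctan 0.9180 = 42.55°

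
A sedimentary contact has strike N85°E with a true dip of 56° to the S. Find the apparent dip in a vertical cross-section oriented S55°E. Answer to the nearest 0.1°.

43.6°

The strike is N85°E and the section trends S55°E; the acute angle between them is β = 40°.
tan α = tan 56° × sin 40° = 1.4826 × 0.6428 = 0.9530
α = arctan(0.9530) = 43.62°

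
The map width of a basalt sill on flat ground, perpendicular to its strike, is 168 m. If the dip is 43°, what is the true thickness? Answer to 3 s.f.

True thickness t = w · sin(dip) = 168 × sin 43°
t = 168 × 0.6820 = 114.576 m

115 m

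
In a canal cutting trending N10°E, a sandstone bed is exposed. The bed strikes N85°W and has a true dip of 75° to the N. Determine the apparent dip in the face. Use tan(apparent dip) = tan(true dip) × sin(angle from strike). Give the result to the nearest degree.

Angle between strike (N85°W) and section (N10°E): β = 85°.
tan α = tan 75° × sin 85° = 3.7321 × 0.9962 = 3.7178
apparent dip = arctan 3.7178 = 74.95°

75°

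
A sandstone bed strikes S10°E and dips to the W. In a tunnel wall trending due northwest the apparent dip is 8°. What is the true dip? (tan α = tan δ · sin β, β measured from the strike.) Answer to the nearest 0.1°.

13.8°

The section is 35° from the strike.
tan δ = tan α / sin β = tan 8° / sin 35° = 0.1405 / 0.5736 = 0.2450
true dip = arctan 0.2450 = 13.77°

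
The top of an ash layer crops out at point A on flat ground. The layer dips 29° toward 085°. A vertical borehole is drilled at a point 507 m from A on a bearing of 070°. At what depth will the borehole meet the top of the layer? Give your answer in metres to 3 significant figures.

The hole lies 15° from the dip direction, so the down-dip offset is 507 × cos 15° = 489.72 m.
Depth = down-dip offset × tan(dip) = 489.72 × tan 29° = 489.72 × 0.5543
Depth = 271.46 m

271 m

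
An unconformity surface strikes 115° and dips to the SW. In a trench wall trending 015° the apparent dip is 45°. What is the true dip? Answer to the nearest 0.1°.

β = acute angle between strike 115° and section 015° = 80°.
tan(true dip) = tan 45° / sin 80° = 1.0154
δ = arctan(1.0154) = 45.44°

45.4°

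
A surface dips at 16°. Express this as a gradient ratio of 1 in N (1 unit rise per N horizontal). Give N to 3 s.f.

1 in 3.49

1 : N means tan θ = 1/N, so N = 1/tan 16° = 1/0.2867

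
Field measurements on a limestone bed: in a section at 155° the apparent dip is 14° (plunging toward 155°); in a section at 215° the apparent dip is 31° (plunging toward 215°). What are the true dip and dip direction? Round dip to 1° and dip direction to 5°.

true dip 31°, dip direction 220°

Represent each trace as a vector plunging at its apparent dip toward its trend (east-north-up frame): v₁ = (0.410, -0.879, -0.242), v₂ = (-0.492, -0.702, -0.515).
The plane normal is n = v₁ × v₂ ∝ (-0.283, -0.330, 0.720).
tan δ = √(n_x²+n_y²)/n_z = 0.435/0.720, so δ = 31.1°.
The horizontal component of n points toward azimuth atan2(n_x, n_y) = 221°, the dip direction.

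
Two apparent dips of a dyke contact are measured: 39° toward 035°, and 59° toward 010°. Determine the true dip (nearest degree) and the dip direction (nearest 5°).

Represent each trace as a vector plunging at its apparent dip toward its trend (east-north-up frame): v₁ = (0.446, 0.637, -0.629), v₂ = (0.089, 0.507, -0.857).
n = v₁ × v₂ = (-0.226, 0.326, 0.169) (taken with n_z > 0).
True dip = arccos(n_z / |n|) = arccos(0.3922) = 66.9°.
Dip direction = azimuth of (n_x, n_y) = atan2(-0.226, 0.326) = 325°.

true dip 67°, dip direction 325°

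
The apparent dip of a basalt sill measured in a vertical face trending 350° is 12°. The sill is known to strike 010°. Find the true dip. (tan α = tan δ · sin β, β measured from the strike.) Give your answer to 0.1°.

31.9°

β = acute angle between strike 010° and section 350° = 20°.
tan δ = tan α / sin β = tan 12° / sin 20° = 0.2126 / 0.3420 = 0.6215
δ = arctan(0.6215) = 31.86°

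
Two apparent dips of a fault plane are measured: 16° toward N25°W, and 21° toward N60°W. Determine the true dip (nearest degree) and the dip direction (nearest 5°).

Each apparent-dip line lies in the plane. As unit vectors (x east, y north, z up), v₁ plunges 16°→N25°W and v₂ plunges 21°→N60°W.
Cross product v₁ × v₂ gives the pole to the plane: n ∝ (-0.184, 0.077, 0.515).
True dip = arccos(n_z / |n|) = arccos(0.9326) = 21.2°.
Dip direction = atan2(-0.184, 0.077) = 293° (azimuth of n's horizontal projection).

true dip 21°, dip direction 295°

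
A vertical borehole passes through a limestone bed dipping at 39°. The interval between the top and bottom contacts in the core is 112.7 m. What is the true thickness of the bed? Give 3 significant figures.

87.6 m

True thickness t = h · cos(dip) = 112.7 × cos 39°
t = 112.7 × 0.7771 = 87.584 m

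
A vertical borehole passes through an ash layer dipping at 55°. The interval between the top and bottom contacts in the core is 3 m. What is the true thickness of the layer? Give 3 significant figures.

1.72 m

True thickness t = h · cos(dip) = 3 × cos 55°
t = 3 × 0.5736 = 1.721 m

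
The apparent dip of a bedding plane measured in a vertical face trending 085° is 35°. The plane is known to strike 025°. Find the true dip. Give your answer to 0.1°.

The section is 60° from the strike.
tan(true dip) = tan 35° / sin 60° = 0.8085
δ = arctan(0.8085) = 38.96°

39.0°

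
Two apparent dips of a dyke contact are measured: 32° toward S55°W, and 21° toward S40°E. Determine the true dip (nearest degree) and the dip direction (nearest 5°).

The two traces are lines in the plane: v₁ = (sin 235°·cos 32°, cos 235°·cos 32°, −sin 32°), v₂ = (sin 140°·cos 21°, cos 140°·cos 21°, −sin 21°).
Cross product v₁ × v₂ gives the pole to the plane: n ∝ (-0.205, -0.567, 0.789).
Dip δ = arctan(|n_h|/n_z) = arctan(0.603/0.789) = 37.4°.
The horizontal component of n points toward azimuth atan2(n_x, n_y) = 200°, the dip direction.

true dip 37°, dip direction 200°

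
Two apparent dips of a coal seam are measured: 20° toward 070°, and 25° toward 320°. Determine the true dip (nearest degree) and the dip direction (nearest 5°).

The two traces are lines in the plane: v₁ = (sin 70°·cos 20°, cos 70°·cos 20°, −sin 20°), v₂ = (sin 320°·cos 25°, cos 320°·cos 25°, −sin 25°).
n = v₁ × v₂ = (0.102, 0.572, 0.800) (taken with n_z > 0).
tan δ = √(n_x²+n_y²)/n_z = 0.581/0.800, so δ = 36.0°.
Dip direction = atan2(0.102, 0.572) = 10° (azimuth of n's horizontal projection).

true dip 36°, dip direction 010°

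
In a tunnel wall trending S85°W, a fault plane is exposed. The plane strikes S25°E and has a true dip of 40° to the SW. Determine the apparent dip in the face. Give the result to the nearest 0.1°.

38.3°

The section lies 70° from the strike.
tan α = tan 40° × sin 70° = 0.8391 × 0.9397 = 0.7885
apparent dip = arctan 0.7885 = 38.26°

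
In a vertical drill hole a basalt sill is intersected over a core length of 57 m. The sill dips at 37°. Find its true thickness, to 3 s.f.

45.5 m

True thickness t = h · cos(dip) = 57 × cos 37°
t = 57 × 0.7986 = 45.522 m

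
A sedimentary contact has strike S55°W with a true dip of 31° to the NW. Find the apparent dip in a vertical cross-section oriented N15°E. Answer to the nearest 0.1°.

The section lies 40° from the strike.
tan α = tan 31° × sin 40° = 0.6009 × 0.6428 = 0.3862
α = arctan(0.3862) = 21.12°

21.1°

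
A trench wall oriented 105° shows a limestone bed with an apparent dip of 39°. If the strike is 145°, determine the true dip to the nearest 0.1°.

51.6°

The section is 40° from the strike.
tan δ = tan α / sin β = tan 39° / sin 40° = 0.8098 / 0.6428 = 1.2598
δ = arctan(1.2598) = 51.56°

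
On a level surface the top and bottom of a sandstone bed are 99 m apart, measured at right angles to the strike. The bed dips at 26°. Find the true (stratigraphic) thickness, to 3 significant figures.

True thickness t = w · sin(dip) = 99 × sin 26°
t = 99 × 0.4384 = 43.399 m

43.4 m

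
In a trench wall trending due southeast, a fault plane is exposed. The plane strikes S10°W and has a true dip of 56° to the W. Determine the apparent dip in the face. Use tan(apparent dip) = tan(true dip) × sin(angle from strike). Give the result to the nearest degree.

Angle between strike (S10°W) and section (due southeast): β = 55°.
tan α = tan 56° × sin 55° = 1.4826 × 0.8192 = 1.2144
apparent dip = arctan 1.2144 = 50.53°

51°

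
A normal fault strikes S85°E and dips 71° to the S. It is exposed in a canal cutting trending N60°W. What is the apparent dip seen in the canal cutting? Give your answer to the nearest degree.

51°

The section lies 25° from the strike.
tan(apparent dip) = tan 71° · sin 25° = 1.2274
apparent dip = arctan 1.2274 = 50.83°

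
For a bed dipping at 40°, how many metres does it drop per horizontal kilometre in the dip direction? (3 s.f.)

drop per km = 1000 × tan 40° = 1000 × 0.8391

839 m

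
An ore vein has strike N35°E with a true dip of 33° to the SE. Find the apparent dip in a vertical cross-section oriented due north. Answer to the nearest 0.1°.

The section lies 35° from the strike.
tan(apparent dip) = tan 33° · sin 35° = 0.3725
α = arctan(0.3725) = 20.43°

20.4°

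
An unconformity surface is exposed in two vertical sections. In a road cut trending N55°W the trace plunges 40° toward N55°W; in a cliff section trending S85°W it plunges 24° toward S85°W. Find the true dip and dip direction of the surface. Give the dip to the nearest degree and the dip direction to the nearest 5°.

true dip 42°, dip direction 325°

The two traces are lines in the plane: v₁ = (sin 305°·cos 40°, cos 305°·cos 40°, −sin 40°), v₂ = (sin 265°·cos 24°, cos 265°·cos 24°, −sin 24°).
Cross product v₁ × v₂ gives the pole to the plane: n ∝ (-0.230, 0.330, 0.450).
Dip δ = arctan(|n_h|/n_z) = arctan(0.402/0.450) = 41.8°.
The horizontal component of n points toward azimuth atan2(n_x, n_y) = 325°, the dip direction.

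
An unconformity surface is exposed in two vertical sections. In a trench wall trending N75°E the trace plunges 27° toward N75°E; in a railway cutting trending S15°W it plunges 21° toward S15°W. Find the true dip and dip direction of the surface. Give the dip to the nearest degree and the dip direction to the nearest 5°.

true dip 42°, dip direction 130°

The two traces are lines in the plane: v₁ = (sin 75°·cos 27°, cos 75°·cos 27°, −sin 27°), v₂ = (sin 195°·cos 21°, cos 195°·cos 21°, −sin 21°).
Cross product v₁ × v₂ gives the pole to the plane: n ∝ (0.492, -0.418, 0.720).
True dip = arccos(n_z / |n|) = arccos(0.7447) = 41.9°.
Dip direction = atan2(0.492, -0.418) = 130° (azimuth of n's horizontal projection).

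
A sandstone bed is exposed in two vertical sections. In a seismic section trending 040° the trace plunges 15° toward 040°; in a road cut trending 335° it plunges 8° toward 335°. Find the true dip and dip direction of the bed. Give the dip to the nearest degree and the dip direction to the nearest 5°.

Each apparent-dip line lies in the plane. As unit vectors (x east, y north, z up), v₁ plunges 15°→040° and v₂ plunges 8°→335°.
n = v₁ × v₂ = (0.129, 0.195, 0.867) (taken with n_z > 0).
Dip δ = arctan(|n_h|/n_z) = arctan(0.234/0.867) = 15.1°.
Dip direction = atan2(0.129, 0.195) = 34° (azimuth of n's horizontal projection).

true dip 15°, dip direction 035°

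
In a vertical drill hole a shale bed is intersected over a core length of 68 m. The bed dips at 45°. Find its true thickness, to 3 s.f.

True thickness t = h · cos(dip) = 68 × cos 45°
t = 68 × 0.7071 = 48.083 m

48.1 m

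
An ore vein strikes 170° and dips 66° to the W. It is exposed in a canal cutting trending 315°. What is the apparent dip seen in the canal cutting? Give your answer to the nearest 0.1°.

52.2°

The section lies 35° from the strike.
tan(apparent dip) = tan 66° · sin 35° = 1.2883
apparent dip = arctan 1.2883 = 52.18°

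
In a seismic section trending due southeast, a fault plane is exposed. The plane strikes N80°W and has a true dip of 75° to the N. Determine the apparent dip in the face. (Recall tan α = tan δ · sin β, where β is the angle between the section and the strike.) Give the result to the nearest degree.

The section lies 35° from the strike.
tan α = tan 75° × sin 35° = 3.7321 × 0.5736 = 2.1406
α = arctan(2.1406) = 64.96°

65°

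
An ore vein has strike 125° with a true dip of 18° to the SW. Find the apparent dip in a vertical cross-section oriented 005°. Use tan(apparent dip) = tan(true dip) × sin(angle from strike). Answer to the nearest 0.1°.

The section lies 60° from the strike.
tan(apparent dip) = tan 18° · sin 60° = 0.2814
apparent dip = arctan 0.2814 = 15.72°

15.7°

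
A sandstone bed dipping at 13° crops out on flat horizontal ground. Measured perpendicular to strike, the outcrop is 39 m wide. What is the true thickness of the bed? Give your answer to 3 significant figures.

8.77 m

True thickness t = w · sin(dip) = 39 × sin 13°
t = 39 × 0.2250 = 8.773 m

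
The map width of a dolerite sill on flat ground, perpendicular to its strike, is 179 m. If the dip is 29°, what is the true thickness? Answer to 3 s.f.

True thickness t = w · sin(dip) = 179 × sin 29°
t = 179 × 0.4848 = 86.781 m

86.8 m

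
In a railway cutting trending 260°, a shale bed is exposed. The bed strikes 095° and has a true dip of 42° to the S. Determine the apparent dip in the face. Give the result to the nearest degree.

The strike is 095° and the section trends 260°; the acute angle between them is β = 15°.
tan(apparent dip) = tan 42° · sin 15° = 0.2330
apparent dip = arctan 0.2330 = 13.12°

13°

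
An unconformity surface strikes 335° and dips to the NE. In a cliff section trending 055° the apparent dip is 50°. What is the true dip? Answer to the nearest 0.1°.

50.4°

β = acute angle between strike 335° and section 055° = 80°.
tan δ = tan α / sin β = tan 50° / sin 80° = 1.1918 / 0.9848 = 1.2101
true dip = arctan 1.2101 = 50.43°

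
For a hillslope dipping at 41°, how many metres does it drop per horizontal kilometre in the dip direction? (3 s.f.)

869 m

drop per km = 1000 × tan 41° = 1000 × 0.8693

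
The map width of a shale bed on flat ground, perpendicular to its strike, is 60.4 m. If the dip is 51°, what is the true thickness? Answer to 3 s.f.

True thickness t = w · sin(dip) = 60.4 × sin 51°
t = 60.4 × 0.7771 = 46.940 m

46.9 m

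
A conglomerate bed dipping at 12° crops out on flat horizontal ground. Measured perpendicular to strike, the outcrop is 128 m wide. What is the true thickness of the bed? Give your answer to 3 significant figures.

True thickness t = w · sin(dip) = 128 × sin 12°
t = 128 × 0.2079 = 26.613 m

26.6 m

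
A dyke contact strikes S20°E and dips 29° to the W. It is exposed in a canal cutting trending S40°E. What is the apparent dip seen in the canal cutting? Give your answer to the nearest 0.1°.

The section lies 20° from the strike.
tan(apparent dip) = tan 29° · sin 20° = 0.1896
apparent dip = arctan 0.1896 = 10.74°

10.7°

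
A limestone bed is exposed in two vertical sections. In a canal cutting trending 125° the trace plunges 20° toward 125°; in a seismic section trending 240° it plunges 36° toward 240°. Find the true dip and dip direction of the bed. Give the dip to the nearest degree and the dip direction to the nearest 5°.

Each apparent-dip line lies in the plane. As unit vectors (x east, y north, z up), v₁ plunges 20°→125° and v₂ plunges 36°→240°.
The plane normal is n = v₁ × v₂ ∝ (-0.178, -0.692, 0.689).
tan δ = √(n_x²+n_y²)/n_z = 0.715/0.689, so δ = 46.0°.
The horizontal component of n points toward azimuth atan2(n_x, n_y) = 194°, the dip direction.

true dip 46°, dip direction 195°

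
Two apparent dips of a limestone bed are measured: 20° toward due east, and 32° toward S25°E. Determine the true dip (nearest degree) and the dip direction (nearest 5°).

true dip 32°, dip direction 145°

Represent each trace as a vector plunging at its apparent dip toward its trend (east-north-up frame): v₁ = (0.940, 0.000, -0.342), v₂ = (0.358, -0.769, -0.530).
n = v₁ × v₂ = (0.263, -0.375, 0.722) (taken with n_z > 0).
Dip δ = arctan(|n_h|/n_z) = arctan(0.458/0.722) = 32.4°.
Dip direction = atan2(0.263, -0.375) = 145° (azimuth of n's horizontal projection).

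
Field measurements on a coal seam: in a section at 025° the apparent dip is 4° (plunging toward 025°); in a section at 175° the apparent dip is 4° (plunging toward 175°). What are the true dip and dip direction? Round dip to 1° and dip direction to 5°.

true dip 15°, dip direction 100°

Each apparent-dip line lies in the plane. As unit vectors (x east, y north, z up), v₁ plunges 4°→025° and v₂ plunges 4°→175°.
Cross product v₁ × v₂ gives the pole to the plane: n ∝ (0.132, -0.023, 0.498).
Dip δ = arctan(|n_h|/n_z) = arctan(0.134/0.498) = 15.1°.
Dip direction = azimuth of (n_x, n_y) = atan2(0.132, -0.023) = 100°.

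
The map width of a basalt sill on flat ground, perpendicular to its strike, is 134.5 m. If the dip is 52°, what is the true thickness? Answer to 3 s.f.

True thickness t = w · sin(dip) = 134.5 × sin 52°
t = 134.5 × 0.7880 = 105.987 m

106 m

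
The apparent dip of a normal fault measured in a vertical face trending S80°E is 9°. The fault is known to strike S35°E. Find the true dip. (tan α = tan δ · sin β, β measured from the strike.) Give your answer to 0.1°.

12.6°

β = acute angle between strike S35°E and section S80°E = 45°.
tan δ = tan α / sin β = tan 9° / sin 45° = 0.1584 / 0.7071 = 0.2240
δ = arctan(0.2240) = 12.63°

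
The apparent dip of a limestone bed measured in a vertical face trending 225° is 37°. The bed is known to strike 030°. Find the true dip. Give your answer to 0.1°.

71.0°

β = acute angle between strike 030° and section 225° = 15°.
tan(true dip) = tan 37° / sin 15° = 2.9115
δ = arctan(2.9115) = 71.04°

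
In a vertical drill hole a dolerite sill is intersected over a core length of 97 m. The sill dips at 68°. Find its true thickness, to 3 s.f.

36.3 m

True thickness t = h · cos(dip) = 97 × cos 68°
t = 97 × 0.3746 = 36.337 m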